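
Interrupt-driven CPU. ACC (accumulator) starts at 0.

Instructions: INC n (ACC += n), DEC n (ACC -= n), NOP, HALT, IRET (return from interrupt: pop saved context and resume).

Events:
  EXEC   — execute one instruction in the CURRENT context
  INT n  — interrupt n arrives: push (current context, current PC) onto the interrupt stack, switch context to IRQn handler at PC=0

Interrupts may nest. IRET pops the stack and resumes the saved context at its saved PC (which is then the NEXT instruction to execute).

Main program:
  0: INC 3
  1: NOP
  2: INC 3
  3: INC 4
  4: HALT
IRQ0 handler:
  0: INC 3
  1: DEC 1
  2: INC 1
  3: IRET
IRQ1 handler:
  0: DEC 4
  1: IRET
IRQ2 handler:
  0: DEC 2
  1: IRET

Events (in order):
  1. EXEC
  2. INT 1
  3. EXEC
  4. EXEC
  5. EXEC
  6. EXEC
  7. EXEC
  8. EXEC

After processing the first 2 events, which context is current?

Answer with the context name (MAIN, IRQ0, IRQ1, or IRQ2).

Answer: IRQ1

Derivation:
Event 1 (EXEC): [MAIN] PC=0: INC 3 -> ACC=3
Event 2 (INT 1): INT 1 arrives: push (MAIN, PC=1), enter IRQ1 at PC=0 (depth now 1)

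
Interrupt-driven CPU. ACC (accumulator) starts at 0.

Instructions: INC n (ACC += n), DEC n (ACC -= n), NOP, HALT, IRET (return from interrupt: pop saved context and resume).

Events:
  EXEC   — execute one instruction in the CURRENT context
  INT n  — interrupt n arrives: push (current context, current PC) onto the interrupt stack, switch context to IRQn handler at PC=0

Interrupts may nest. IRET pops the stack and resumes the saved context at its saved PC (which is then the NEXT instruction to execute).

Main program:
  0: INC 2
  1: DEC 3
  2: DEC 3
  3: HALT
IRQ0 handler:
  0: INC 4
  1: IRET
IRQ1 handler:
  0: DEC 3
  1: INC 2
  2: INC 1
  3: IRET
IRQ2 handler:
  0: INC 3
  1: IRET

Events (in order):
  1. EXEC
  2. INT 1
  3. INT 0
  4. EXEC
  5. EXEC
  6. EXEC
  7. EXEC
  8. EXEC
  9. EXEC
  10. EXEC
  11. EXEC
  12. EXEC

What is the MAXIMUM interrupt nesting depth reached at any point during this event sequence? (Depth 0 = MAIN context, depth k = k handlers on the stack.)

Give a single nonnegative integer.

Event 1 (EXEC): [MAIN] PC=0: INC 2 -> ACC=2 [depth=0]
Event 2 (INT 1): INT 1 arrives: push (MAIN, PC=1), enter IRQ1 at PC=0 (depth now 1) [depth=1]
Event 3 (INT 0): INT 0 arrives: push (IRQ1, PC=0), enter IRQ0 at PC=0 (depth now 2) [depth=2]
Event 4 (EXEC): [IRQ0] PC=0: INC 4 -> ACC=6 [depth=2]
Event 5 (EXEC): [IRQ0] PC=1: IRET -> resume IRQ1 at PC=0 (depth now 1) [depth=1]
Event 6 (EXEC): [IRQ1] PC=0: DEC 3 -> ACC=3 [depth=1]
Event 7 (EXEC): [IRQ1] PC=1: INC 2 -> ACC=5 [depth=1]
Event 8 (EXEC): [IRQ1] PC=2: INC 1 -> ACC=6 [depth=1]
Event 9 (EXEC): [IRQ1] PC=3: IRET -> resume MAIN at PC=1 (depth now 0) [depth=0]
Event 10 (EXEC): [MAIN] PC=1: DEC 3 -> ACC=3 [depth=0]
Event 11 (EXEC): [MAIN] PC=2: DEC 3 -> ACC=0 [depth=0]
Event 12 (EXEC): [MAIN] PC=3: HALT [depth=0]
Max depth observed: 2

Answer: 2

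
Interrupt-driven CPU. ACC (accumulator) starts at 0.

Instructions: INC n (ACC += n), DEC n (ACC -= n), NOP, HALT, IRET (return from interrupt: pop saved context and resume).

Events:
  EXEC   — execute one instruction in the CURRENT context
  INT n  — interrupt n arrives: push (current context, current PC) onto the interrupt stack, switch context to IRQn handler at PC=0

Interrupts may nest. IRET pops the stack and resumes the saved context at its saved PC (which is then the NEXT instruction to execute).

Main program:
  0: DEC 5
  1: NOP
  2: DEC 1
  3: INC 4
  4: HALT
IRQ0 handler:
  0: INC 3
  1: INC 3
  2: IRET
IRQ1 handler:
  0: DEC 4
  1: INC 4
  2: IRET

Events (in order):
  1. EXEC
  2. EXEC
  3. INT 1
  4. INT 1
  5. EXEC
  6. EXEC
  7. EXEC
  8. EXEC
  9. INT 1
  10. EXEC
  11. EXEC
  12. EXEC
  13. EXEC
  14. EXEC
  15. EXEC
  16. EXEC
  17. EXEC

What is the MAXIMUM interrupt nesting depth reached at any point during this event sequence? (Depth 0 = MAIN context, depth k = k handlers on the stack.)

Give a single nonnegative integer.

Answer: 2

Derivation:
Event 1 (EXEC): [MAIN] PC=0: DEC 5 -> ACC=-5 [depth=0]
Event 2 (EXEC): [MAIN] PC=1: NOP [depth=0]
Event 3 (INT 1): INT 1 arrives: push (MAIN, PC=2), enter IRQ1 at PC=0 (depth now 1) [depth=1]
Event 4 (INT 1): INT 1 arrives: push (IRQ1, PC=0), enter IRQ1 at PC=0 (depth now 2) [depth=2]
Event 5 (EXEC): [IRQ1] PC=0: DEC 4 -> ACC=-9 [depth=2]
Event 6 (EXEC): [IRQ1] PC=1: INC 4 -> ACC=-5 [depth=2]
Event 7 (EXEC): [IRQ1] PC=2: IRET -> resume IRQ1 at PC=0 (depth now 1) [depth=1]
Event 8 (EXEC): [IRQ1] PC=0: DEC 4 -> ACC=-9 [depth=1]
Event 9 (INT 1): INT 1 arrives: push (IRQ1, PC=1), enter IRQ1 at PC=0 (depth now 2) [depth=2]
Event 10 (EXEC): [IRQ1] PC=0: DEC 4 -> ACC=-13 [depth=2]
Event 11 (EXEC): [IRQ1] PC=1: INC 4 -> ACC=-9 [depth=2]
Event 12 (EXEC): [IRQ1] PC=2: IRET -> resume IRQ1 at PC=1 (depth now 1) [depth=1]
Event 13 (EXEC): [IRQ1] PC=1: INC 4 -> ACC=-5 [depth=1]
Event 14 (EXEC): [IRQ1] PC=2: IRET -> resume MAIN at PC=2 (depth now 0) [depth=0]
Event 15 (EXEC): [MAIN] PC=2: DEC 1 -> ACC=-6 [depth=0]
Event 16 (EXEC): [MAIN] PC=3: INC 4 -> ACC=-2 [depth=0]
Event 17 (EXEC): [MAIN] PC=4: HALT [depth=0]
Max depth observed: 2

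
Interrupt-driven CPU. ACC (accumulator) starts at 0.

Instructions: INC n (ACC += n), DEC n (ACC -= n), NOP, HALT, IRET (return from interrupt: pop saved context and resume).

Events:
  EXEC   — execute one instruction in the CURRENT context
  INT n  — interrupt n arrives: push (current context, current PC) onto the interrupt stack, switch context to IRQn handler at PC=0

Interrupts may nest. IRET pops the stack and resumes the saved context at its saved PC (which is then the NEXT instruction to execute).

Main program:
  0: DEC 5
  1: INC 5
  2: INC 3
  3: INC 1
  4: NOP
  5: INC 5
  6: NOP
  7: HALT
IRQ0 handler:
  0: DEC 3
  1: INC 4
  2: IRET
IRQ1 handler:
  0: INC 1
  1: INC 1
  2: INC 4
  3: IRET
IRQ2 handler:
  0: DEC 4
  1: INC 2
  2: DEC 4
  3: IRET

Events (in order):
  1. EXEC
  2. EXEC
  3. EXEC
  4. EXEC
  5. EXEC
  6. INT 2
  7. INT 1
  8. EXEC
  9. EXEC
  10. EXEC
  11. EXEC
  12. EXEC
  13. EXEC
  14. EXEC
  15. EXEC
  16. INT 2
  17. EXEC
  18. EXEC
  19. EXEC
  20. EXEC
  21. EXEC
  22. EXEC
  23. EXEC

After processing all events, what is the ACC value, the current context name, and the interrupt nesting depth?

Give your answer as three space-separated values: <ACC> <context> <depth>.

Answer: 3 MAIN 0

Derivation:
Event 1 (EXEC): [MAIN] PC=0: DEC 5 -> ACC=-5
Event 2 (EXEC): [MAIN] PC=1: INC 5 -> ACC=0
Event 3 (EXEC): [MAIN] PC=2: INC 3 -> ACC=3
Event 4 (EXEC): [MAIN] PC=3: INC 1 -> ACC=4
Event 5 (EXEC): [MAIN] PC=4: NOP
Event 6 (INT 2): INT 2 arrives: push (MAIN, PC=5), enter IRQ2 at PC=0 (depth now 1)
Event 7 (INT 1): INT 1 arrives: push (IRQ2, PC=0), enter IRQ1 at PC=0 (depth now 2)
Event 8 (EXEC): [IRQ1] PC=0: INC 1 -> ACC=5
Event 9 (EXEC): [IRQ1] PC=1: INC 1 -> ACC=6
Event 10 (EXEC): [IRQ1] PC=2: INC 4 -> ACC=10
Event 11 (EXEC): [IRQ1] PC=3: IRET -> resume IRQ2 at PC=0 (depth now 1)
Event 12 (EXEC): [IRQ2] PC=0: DEC 4 -> ACC=6
Event 13 (EXEC): [IRQ2] PC=1: INC 2 -> ACC=8
Event 14 (EXEC): [IRQ2] PC=2: DEC 4 -> ACC=4
Event 15 (EXEC): [IRQ2] PC=3: IRET -> resume MAIN at PC=5 (depth now 0)
Event 16 (INT 2): INT 2 arrives: push (MAIN, PC=5), enter IRQ2 at PC=0 (depth now 1)
Event 17 (EXEC): [IRQ2] PC=0: DEC 4 -> ACC=0
Event 18 (EXEC): [IRQ2] PC=1: INC 2 -> ACC=2
Event 19 (EXEC): [IRQ2] PC=2: DEC 4 -> ACC=-2
Event 20 (EXEC): [IRQ2] PC=3: IRET -> resume MAIN at PC=5 (depth now 0)
Event 21 (EXEC): [MAIN] PC=5: INC 5 -> ACC=3
Event 22 (EXEC): [MAIN] PC=6: NOP
Event 23 (EXEC): [MAIN] PC=7: HALT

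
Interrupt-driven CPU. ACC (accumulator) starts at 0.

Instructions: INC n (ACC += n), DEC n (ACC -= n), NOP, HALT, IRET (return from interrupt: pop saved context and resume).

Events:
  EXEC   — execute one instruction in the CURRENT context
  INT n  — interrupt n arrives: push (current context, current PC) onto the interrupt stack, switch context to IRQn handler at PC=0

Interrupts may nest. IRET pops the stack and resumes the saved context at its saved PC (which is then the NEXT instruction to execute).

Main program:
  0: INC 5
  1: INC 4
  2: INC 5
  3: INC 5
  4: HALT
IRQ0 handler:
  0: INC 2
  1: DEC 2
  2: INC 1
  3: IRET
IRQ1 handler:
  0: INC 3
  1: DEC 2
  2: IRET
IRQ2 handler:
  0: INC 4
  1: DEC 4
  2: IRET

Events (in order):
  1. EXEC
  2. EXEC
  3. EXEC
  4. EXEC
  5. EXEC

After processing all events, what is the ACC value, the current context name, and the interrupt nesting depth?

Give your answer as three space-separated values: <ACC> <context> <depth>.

Answer: 19 MAIN 0

Derivation:
Event 1 (EXEC): [MAIN] PC=0: INC 5 -> ACC=5
Event 2 (EXEC): [MAIN] PC=1: INC 4 -> ACC=9
Event 3 (EXEC): [MAIN] PC=2: INC 5 -> ACC=14
Event 4 (EXEC): [MAIN] PC=3: INC 5 -> ACC=19
Event 5 (EXEC): [MAIN] PC=4: HALT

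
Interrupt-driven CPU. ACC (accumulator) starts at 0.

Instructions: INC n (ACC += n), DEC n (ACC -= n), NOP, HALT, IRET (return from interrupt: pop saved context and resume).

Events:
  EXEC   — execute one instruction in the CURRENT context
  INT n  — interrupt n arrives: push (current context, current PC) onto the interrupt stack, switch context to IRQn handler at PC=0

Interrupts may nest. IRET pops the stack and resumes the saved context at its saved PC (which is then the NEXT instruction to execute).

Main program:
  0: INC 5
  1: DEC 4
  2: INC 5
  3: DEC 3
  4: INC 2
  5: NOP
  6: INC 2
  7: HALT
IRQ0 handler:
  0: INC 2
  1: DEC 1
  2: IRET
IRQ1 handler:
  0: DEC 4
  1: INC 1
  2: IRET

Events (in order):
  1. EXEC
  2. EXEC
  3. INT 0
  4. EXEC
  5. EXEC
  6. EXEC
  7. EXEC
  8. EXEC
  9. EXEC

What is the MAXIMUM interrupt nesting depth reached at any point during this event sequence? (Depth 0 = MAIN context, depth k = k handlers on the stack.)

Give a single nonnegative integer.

Event 1 (EXEC): [MAIN] PC=0: INC 5 -> ACC=5 [depth=0]
Event 2 (EXEC): [MAIN] PC=1: DEC 4 -> ACC=1 [depth=0]
Event 3 (INT 0): INT 0 arrives: push (MAIN, PC=2), enter IRQ0 at PC=0 (depth now 1) [depth=1]
Event 4 (EXEC): [IRQ0] PC=0: INC 2 -> ACC=3 [depth=1]
Event 5 (EXEC): [IRQ0] PC=1: DEC 1 -> ACC=2 [depth=1]
Event 6 (EXEC): [IRQ0] PC=2: IRET -> resume MAIN at PC=2 (depth now 0) [depth=0]
Event 7 (EXEC): [MAIN] PC=2: INC 5 -> ACC=7 [depth=0]
Event 8 (EXEC): [MAIN] PC=3: DEC 3 -> ACC=4 [depth=0]
Event 9 (EXEC): [MAIN] PC=4: INC 2 -> ACC=6 [depth=0]
Max depth observed: 1

Answer: 1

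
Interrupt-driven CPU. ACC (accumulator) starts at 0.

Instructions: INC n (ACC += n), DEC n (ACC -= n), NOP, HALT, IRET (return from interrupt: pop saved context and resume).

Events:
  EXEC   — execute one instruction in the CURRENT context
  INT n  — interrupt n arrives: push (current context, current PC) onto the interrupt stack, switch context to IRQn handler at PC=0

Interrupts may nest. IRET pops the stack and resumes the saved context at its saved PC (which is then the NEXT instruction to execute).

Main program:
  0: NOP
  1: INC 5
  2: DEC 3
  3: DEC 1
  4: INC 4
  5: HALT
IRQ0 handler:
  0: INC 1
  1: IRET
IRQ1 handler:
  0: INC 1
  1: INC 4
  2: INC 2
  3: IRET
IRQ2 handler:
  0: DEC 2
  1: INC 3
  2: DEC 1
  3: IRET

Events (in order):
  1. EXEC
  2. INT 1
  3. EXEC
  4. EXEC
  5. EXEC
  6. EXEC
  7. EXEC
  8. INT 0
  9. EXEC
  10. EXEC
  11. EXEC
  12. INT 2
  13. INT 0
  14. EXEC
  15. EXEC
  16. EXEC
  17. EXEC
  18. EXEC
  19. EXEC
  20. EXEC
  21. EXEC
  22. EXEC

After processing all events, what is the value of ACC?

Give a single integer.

Event 1 (EXEC): [MAIN] PC=0: NOP
Event 2 (INT 1): INT 1 arrives: push (MAIN, PC=1), enter IRQ1 at PC=0 (depth now 1)
Event 3 (EXEC): [IRQ1] PC=0: INC 1 -> ACC=1
Event 4 (EXEC): [IRQ1] PC=1: INC 4 -> ACC=5
Event 5 (EXEC): [IRQ1] PC=2: INC 2 -> ACC=7
Event 6 (EXEC): [IRQ1] PC=3: IRET -> resume MAIN at PC=1 (depth now 0)
Event 7 (EXEC): [MAIN] PC=1: INC 5 -> ACC=12
Event 8 (INT 0): INT 0 arrives: push (MAIN, PC=2), enter IRQ0 at PC=0 (depth now 1)
Event 9 (EXEC): [IRQ0] PC=0: INC 1 -> ACC=13
Event 10 (EXEC): [IRQ0] PC=1: IRET -> resume MAIN at PC=2 (depth now 0)
Event 11 (EXEC): [MAIN] PC=2: DEC 3 -> ACC=10
Event 12 (INT 2): INT 2 arrives: push (MAIN, PC=3), enter IRQ2 at PC=0 (depth now 1)
Event 13 (INT 0): INT 0 arrives: push (IRQ2, PC=0), enter IRQ0 at PC=0 (depth now 2)
Event 14 (EXEC): [IRQ0] PC=0: INC 1 -> ACC=11
Event 15 (EXEC): [IRQ0] PC=1: IRET -> resume IRQ2 at PC=0 (depth now 1)
Event 16 (EXEC): [IRQ2] PC=0: DEC 2 -> ACC=9
Event 17 (EXEC): [IRQ2] PC=1: INC 3 -> ACC=12
Event 18 (EXEC): [IRQ2] PC=2: DEC 1 -> ACC=11
Event 19 (EXEC): [IRQ2] PC=3: IRET -> resume MAIN at PC=3 (depth now 0)
Event 20 (EXEC): [MAIN] PC=3: DEC 1 -> ACC=10
Event 21 (EXEC): [MAIN] PC=4: INC 4 -> ACC=14
Event 22 (EXEC): [MAIN] PC=5: HALT

Answer: 14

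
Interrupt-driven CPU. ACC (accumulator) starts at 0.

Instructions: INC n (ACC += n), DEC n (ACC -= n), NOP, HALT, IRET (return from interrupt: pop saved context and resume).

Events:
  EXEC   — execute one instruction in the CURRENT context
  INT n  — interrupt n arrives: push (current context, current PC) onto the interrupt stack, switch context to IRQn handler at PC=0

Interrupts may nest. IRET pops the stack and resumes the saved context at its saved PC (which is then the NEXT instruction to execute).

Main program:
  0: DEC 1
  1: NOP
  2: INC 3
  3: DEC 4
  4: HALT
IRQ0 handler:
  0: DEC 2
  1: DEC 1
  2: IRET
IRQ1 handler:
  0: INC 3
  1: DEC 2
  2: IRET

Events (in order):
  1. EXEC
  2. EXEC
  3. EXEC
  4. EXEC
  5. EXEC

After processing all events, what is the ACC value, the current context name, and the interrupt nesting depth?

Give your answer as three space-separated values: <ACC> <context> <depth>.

Answer: -2 MAIN 0

Derivation:
Event 1 (EXEC): [MAIN] PC=0: DEC 1 -> ACC=-1
Event 2 (EXEC): [MAIN] PC=1: NOP
Event 3 (EXEC): [MAIN] PC=2: INC 3 -> ACC=2
Event 4 (EXEC): [MAIN] PC=3: DEC 4 -> ACC=-2
Event 5 (EXEC): [MAIN] PC=4: HALT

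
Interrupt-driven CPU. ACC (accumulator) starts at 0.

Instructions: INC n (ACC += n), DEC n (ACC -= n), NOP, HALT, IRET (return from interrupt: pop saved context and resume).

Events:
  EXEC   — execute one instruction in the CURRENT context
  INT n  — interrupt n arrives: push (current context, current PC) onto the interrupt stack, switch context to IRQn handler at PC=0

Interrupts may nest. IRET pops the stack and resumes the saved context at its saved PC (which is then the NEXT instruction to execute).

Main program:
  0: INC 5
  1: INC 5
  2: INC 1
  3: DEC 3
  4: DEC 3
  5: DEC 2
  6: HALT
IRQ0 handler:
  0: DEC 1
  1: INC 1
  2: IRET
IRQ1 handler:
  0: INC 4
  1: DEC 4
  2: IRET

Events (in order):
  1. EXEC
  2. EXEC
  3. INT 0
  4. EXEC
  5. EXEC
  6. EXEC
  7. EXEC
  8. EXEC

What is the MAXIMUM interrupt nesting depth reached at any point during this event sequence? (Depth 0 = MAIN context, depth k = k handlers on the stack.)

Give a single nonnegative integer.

Answer: 1

Derivation:
Event 1 (EXEC): [MAIN] PC=0: INC 5 -> ACC=5 [depth=0]
Event 2 (EXEC): [MAIN] PC=1: INC 5 -> ACC=10 [depth=0]
Event 3 (INT 0): INT 0 arrives: push (MAIN, PC=2), enter IRQ0 at PC=0 (depth now 1) [depth=1]
Event 4 (EXEC): [IRQ0] PC=0: DEC 1 -> ACC=9 [depth=1]
Event 5 (EXEC): [IRQ0] PC=1: INC 1 -> ACC=10 [depth=1]
Event 6 (EXEC): [IRQ0] PC=2: IRET -> resume MAIN at PC=2 (depth now 0) [depth=0]
Event 7 (EXEC): [MAIN] PC=2: INC 1 -> ACC=11 [depth=0]
Event 8 (EXEC): [MAIN] PC=3: DEC 3 -> ACC=8 [depth=0]
Max depth observed: 1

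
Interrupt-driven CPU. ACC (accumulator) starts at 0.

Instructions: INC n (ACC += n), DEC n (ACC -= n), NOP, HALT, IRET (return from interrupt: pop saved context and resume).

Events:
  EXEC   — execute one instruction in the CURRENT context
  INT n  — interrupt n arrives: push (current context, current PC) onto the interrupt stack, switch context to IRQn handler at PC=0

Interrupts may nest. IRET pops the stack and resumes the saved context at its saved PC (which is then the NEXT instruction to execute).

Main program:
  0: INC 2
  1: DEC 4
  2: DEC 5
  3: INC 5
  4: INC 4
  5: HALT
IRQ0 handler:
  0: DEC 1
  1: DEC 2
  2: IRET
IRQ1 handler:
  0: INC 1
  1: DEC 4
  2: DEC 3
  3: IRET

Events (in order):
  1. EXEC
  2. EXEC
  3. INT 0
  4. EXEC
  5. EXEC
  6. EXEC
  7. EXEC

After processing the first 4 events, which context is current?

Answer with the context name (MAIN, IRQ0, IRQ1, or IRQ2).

Event 1 (EXEC): [MAIN] PC=0: INC 2 -> ACC=2
Event 2 (EXEC): [MAIN] PC=1: DEC 4 -> ACC=-2
Event 3 (INT 0): INT 0 arrives: push (MAIN, PC=2), enter IRQ0 at PC=0 (depth now 1)
Event 4 (EXEC): [IRQ0] PC=0: DEC 1 -> ACC=-3

Answer: IRQ0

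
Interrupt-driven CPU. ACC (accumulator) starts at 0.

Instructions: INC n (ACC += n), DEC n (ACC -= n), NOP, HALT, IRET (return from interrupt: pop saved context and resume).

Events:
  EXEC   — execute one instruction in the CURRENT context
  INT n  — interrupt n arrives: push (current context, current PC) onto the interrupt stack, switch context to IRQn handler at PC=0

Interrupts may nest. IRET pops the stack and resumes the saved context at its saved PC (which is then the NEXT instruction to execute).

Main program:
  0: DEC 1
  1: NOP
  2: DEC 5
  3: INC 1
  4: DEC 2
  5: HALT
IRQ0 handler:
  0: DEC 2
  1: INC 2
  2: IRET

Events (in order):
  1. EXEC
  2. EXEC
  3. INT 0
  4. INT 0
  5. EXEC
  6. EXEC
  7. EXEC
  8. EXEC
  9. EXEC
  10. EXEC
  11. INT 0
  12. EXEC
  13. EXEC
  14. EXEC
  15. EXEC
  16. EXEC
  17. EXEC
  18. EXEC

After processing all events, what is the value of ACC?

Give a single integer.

Event 1 (EXEC): [MAIN] PC=0: DEC 1 -> ACC=-1
Event 2 (EXEC): [MAIN] PC=1: NOP
Event 3 (INT 0): INT 0 arrives: push (MAIN, PC=2), enter IRQ0 at PC=0 (depth now 1)
Event 4 (INT 0): INT 0 arrives: push (IRQ0, PC=0), enter IRQ0 at PC=0 (depth now 2)
Event 5 (EXEC): [IRQ0] PC=0: DEC 2 -> ACC=-3
Event 6 (EXEC): [IRQ0] PC=1: INC 2 -> ACC=-1
Event 7 (EXEC): [IRQ0] PC=2: IRET -> resume IRQ0 at PC=0 (depth now 1)
Event 8 (EXEC): [IRQ0] PC=0: DEC 2 -> ACC=-3
Event 9 (EXEC): [IRQ0] PC=1: INC 2 -> ACC=-1
Event 10 (EXEC): [IRQ0] PC=2: IRET -> resume MAIN at PC=2 (depth now 0)
Event 11 (INT 0): INT 0 arrives: push (MAIN, PC=2), enter IRQ0 at PC=0 (depth now 1)
Event 12 (EXEC): [IRQ0] PC=0: DEC 2 -> ACC=-3
Event 13 (EXEC): [IRQ0] PC=1: INC 2 -> ACC=-1
Event 14 (EXEC): [IRQ0] PC=2: IRET -> resume MAIN at PC=2 (depth now 0)
Event 15 (EXEC): [MAIN] PC=2: DEC 5 -> ACC=-6
Event 16 (EXEC): [MAIN] PC=3: INC 1 -> ACC=-5
Event 17 (EXEC): [MAIN] PC=4: DEC 2 -> ACC=-7
Event 18 (EXEC): [MAIN] PC=5: HALT

Answer: -7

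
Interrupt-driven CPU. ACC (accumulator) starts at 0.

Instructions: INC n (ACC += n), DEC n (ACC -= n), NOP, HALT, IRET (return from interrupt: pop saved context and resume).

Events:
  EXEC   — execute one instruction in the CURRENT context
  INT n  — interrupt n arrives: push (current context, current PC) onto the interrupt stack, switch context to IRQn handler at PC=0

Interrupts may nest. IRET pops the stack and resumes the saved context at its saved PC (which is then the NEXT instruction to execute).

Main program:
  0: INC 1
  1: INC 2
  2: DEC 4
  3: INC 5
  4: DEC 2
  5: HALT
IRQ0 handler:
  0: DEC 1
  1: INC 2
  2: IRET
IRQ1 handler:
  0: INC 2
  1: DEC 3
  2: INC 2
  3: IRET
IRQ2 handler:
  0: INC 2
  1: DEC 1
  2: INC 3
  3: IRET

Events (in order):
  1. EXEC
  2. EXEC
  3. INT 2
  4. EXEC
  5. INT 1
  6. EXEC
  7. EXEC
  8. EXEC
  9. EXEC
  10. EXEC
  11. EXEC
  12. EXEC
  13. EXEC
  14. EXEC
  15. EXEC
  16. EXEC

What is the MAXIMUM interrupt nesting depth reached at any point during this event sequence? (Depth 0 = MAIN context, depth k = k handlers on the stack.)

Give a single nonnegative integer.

Event 1 (EXEC): [MAIN] PC=0: INC 1 -> ACC=1 [depth=0]
Event 2 (EXEC): [MAIN] PC=1: INC 2 -> ACC=3 [depth=0]
Event 3 (INT 2): INT 2 arrives: push (MAIN, PC=2), enter IRQ2 at PC=0 (depth now 1) [depth=1]
Event 4 (EXEC): [IRQ2] PC=0: INC 2 -> ACC=5 [depth=1]
Event 5 (INT 1): INT 1 arrives: push (IRQ2, PC=1), enter IRQ1 at PC=0 (depth now 2) [depth=2]
Event 6 (EXEC): [IRQ1] PC=0: INC 2 -> ACC=7 [depth=2]
Event 7 (EXEC): [IRQ1] PC=1: DEC 3 -> ACC=4 [depth=2]
Event 8 (EXEC): [IRQ1] PC=2: INC 2 -> ACC=6 [depth=2]
Event 9 (EXEC): [IRQ1] PC=3: IRET -> resume IRQ2 at PC=1 (depth now 1) [depth=1]
Event 10 (EXEC): [IRQ2] PC=1: DEC 1 -> ACC=5 [depth=1]
Event 11 (EXEC): [IRQ2] PC=2: INC 3 -> ACC=8 [depth=1]
Event 12 (EXEC): [IRQ2] PC=3: IRET -> resume MAIN at PC=2 (depth now 0) [depth=0]
Event 13 (EXEC): [MAIN] PC=2: DEC 4 -> ACC=4 [depth=0]
Event 14 (EXEC): [MAIN] PC=3: INC 5 -> ACC=9 [depth=0]
Event 15 (EXEC): [MAIN] PC=4: DEC 2 -> ACC=7 [depth=0]
Event 16 (EXEC): [MAIN] PC=5: HALT [depth=0]
Max depth observed: 2

Answer: 2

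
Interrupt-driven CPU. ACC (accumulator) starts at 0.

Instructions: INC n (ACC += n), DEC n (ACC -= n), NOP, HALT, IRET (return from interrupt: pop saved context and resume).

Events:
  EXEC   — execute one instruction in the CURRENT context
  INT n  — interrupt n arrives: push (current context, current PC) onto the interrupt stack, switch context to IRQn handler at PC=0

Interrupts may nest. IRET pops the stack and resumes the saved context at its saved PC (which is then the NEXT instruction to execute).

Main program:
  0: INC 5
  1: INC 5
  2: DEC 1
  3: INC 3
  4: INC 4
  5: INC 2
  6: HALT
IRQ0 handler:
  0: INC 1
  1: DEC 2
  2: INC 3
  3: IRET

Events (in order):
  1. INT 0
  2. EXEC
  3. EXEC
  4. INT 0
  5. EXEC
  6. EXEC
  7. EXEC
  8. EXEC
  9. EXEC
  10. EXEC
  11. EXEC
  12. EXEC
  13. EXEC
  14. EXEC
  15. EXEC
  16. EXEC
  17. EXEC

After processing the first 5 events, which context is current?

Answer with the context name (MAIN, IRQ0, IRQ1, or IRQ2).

Event 1 (INT 0): INT 0 arrives: push (MAIN, PC=0), enter IRQ0 at PC=0 (depth now 1)
Event 2 (EXEC): [IRQ0] PC=0: INC 1 -> ACC=1
Event 3 (EXEC): [IRQ0] PC=1: DEC 2 -> ACC=-1
Event 4 (INT 0): INT 0 arrives: push (IRQ0, PC=2), enter IRQ0 at PC=0 (depth now 2)
Event 5 (EXEC): [IRQ0] PC=0: INC 1 -> ACC=0

Answer: IRQ0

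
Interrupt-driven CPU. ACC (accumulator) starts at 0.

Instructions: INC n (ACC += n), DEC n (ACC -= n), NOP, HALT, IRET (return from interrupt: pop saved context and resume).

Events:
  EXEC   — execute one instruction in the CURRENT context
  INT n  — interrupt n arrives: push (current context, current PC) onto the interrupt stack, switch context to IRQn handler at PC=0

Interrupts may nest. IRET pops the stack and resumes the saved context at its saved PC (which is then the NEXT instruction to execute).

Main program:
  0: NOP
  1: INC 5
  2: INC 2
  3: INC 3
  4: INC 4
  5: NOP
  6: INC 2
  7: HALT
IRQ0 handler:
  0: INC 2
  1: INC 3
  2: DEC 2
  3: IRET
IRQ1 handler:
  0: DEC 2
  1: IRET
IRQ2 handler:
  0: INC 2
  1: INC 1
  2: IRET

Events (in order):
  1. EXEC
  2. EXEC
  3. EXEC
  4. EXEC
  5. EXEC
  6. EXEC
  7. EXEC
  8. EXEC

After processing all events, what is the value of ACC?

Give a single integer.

Event 1 (EXEC): [MAIN] PC=0: NOP
Event 2 (EXEC): [MAIN] PC=1: INC 5 -> ACC=5
Event 3 (EXEC): [MAIN] PC=2: INC 2 -> ACC=7
Event 4 (EXEC): [MAIN] PC=3: INC 3 -> ACC=10
Event 5 (EXEC): [MAIN] PC=4: INC 4 -> ACC=14
Event 6 (EXEC): [MAIN] PC=5: NOP
Event 7 (EXEC): [MAIN] PC=6: INC 2 -> ACC=16
Event 8 (EXEC): [MAIN] PC=7: HALT

Answer: 16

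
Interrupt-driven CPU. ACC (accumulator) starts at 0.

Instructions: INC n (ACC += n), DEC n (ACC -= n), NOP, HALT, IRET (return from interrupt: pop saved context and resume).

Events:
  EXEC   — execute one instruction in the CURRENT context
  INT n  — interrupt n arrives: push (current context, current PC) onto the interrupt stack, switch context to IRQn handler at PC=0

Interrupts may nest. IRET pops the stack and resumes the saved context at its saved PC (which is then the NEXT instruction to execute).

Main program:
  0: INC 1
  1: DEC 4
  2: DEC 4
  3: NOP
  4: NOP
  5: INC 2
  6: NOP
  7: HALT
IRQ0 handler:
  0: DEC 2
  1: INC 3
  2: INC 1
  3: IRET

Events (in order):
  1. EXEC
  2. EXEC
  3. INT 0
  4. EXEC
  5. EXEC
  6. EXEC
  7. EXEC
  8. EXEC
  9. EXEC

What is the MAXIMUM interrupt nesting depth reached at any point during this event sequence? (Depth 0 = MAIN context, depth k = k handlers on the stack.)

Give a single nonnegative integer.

Answer: 1

Derivation:
Event 1 (EXEC): [MAIN] PC=0: INC 1 -> ACC=1 [depth=0]
Event 2 (EXEC): [MAIN] PC=1: DEC 4 -> ACC=-3 [depth=0]
Event 3 (INT 0): INT 0 arrives: push (MAIN, PC=2), enter IRQ0 at PC=0 (depth now 1) [depth=1]
Event 4 (EXEC): [IRQ0] PC=0: DEC 2 -> ACC=-5 [depth=1]
Event 5 (EXEC): [IRQ0] PC=1: INC 3 -> ACC=-2 [depth=1]
Event 6 (EXEC): [IRQ0] PC=2: INC 1 -> ACC=-1 [depth=1]
Event 7 (EXEC): [IRQ0] PC=3: IRET -> resume MAIN at PC=2 (depth now 0) [depth=0]
Event 8 (EXEC): [MAIN] PC=2: DEC 4 -> ACC=-5 [depth=0]
Event 9 (EXEC): [MAIN] PC=3: NOP [depth=0]
Max depth observed: 1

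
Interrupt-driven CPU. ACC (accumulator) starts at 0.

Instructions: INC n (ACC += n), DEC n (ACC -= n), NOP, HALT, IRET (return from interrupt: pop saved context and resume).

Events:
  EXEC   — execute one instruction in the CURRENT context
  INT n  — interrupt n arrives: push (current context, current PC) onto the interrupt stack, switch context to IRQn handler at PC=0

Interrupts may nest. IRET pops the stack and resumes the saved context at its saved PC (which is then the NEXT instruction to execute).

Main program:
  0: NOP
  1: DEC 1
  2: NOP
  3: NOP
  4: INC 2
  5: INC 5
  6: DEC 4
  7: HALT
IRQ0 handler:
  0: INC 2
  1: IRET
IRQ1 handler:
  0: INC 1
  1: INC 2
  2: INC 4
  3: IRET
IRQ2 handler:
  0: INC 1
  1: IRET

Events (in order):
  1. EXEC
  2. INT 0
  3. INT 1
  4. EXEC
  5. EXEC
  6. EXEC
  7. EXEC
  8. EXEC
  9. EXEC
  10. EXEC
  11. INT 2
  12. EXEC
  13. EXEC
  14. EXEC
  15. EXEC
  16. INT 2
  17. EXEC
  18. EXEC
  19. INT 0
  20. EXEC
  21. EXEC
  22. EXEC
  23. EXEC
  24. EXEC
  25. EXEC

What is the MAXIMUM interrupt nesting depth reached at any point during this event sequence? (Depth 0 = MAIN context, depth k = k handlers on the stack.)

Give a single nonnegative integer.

Event 1 (EXEC): [MAIN] PC=0: NOP [depth=0]
Event 2 (INT 0): INT 0 arrives: push (MAIN, PC=1), enter IRQ0 at PC=0 (depth now 1) [depth=1]
Event 3 (INT 1): INT 1 arrives: push (IRQ0, PC=0), enter IRQ1 at PC=0 (depth now 2) [depth=2]
Event 4 (EXEC): [IRQ1] PC=0: INC 1 -> ACC=1 [depth=2]
Event 5 (EXEC): [IRQ1] PC=1: INC 2 -> ACC=3 [depth=2]
Event 6 (EXEC): [IRQ1] PC=2: INC 4 -> ACC=7 [depth=2]
Event 7 (EXEC): [IRQ1] PC=3: IRET -> resume IRQ0 at PC=0 (depth now 1) [depth=1]
Event 8 (EXEC): [IRQ0] PC=0: INC 2 -> ACC=9 [depth=1]
Event 9 (EXEC): [IRQ0] PC=1: IRET -> resume MAIN at PC=1 (depth now 0) [depth=0]
Event 10 (EXEC): [MAIN] PC=1: DEC 1 -> ACC=8 [depth=0]
Event 11 (INT 2): INT 2 arrives: push (MAIN, PC=2), enter IRQ2 at PC=0 (depth now 1) [depth=1]
Event 12 (EXEC): [IRQ2] PC=0: INC 1 -> ACC=9 [depth=1]
Event 13 (EXEC): [IRQ2] PC=1: IRET -> resume MAIN at PC=2 (depth now 0) [depth=0]
Event 14 (EXEC): [MAIN] PC=2: NOP [depth=0]
Event 15 (EXEC): [MAIN] PC=3: NOP [depth=0]
Event 16 (INT 2): INT 2 arrives: push (MAIN, PC=4), enter IRQ2 at PC=0 (depth now 1) [depth=1]
Event 17 (EXEC): [IRQ2] PC=0: INC 1 -> ACC=10 [depth=1]
Event 18 (EXEC): [IRQ2] PC=1: IRET -> resume MAIN at PC=4 (depth now 0) [depth=0]
Event 19 (INT 0): INT 0 arrives: push (MAIN, PC=4), enter IRQ0 at PC=0 (depth now 1) [depth=1]
Event 20 (EXEC): [IRQ0] PC=0: INC 2 -> ACC=12 [depth=1]
Event 21 (EXEC): [IRQ0] PC=1: IRET -> resume MAIN at PC=4 (depth now 0) [depth=0]
Event 22 (EXEC): [MAIN] PC=4: INC 2 -> ACC=14 [depth=0]
Event 23 (EXEC): [MAIN] PC=5: INC 5 -> ACC=19 [depth=0]
Event 24 (EXEC): [MAIN] PC=6: DEC 4 -> ACC=15 [depth=0]
Event 25 (EXEC): [MAIN] PC=7: HALT [depth=0]
Max depth observed: 2

Answer: 2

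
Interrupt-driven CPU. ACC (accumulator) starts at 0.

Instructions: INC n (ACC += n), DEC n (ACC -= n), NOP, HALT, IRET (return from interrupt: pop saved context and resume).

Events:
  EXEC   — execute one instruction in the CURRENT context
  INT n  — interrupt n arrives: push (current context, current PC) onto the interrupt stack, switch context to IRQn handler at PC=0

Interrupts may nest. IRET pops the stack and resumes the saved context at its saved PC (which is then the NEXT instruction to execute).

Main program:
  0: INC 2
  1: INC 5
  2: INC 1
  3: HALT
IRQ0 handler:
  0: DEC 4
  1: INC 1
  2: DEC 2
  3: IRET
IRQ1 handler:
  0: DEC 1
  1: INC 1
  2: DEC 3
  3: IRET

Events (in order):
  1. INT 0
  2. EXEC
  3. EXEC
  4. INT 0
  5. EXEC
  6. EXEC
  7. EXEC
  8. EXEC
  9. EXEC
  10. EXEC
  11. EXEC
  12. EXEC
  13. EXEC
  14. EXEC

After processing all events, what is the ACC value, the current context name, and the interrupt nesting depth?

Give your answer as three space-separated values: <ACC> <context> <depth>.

Event 1 (INT 0): INT 0 arrives: push (MAIN, PC=0), enter IRQ0 at PC=0 (depth now 1)
Event 2 (EXEC): [IRQ0] PC=0: DEC 4 -> ACC=-4
Event 3 (EXEC): [IRQ0] PC=1: INC 1 -> ACC=-3
Event 4 (INT 0): INT 0 arrives: push (IRQ0, PC=2), enter IRQ0 at PC=0 (depth now 2)
Event 5 (EXEC): [IRQ0] PC=0: DEC 4 -> ACC=-7
Event 6 (EXEC): [IRQ0] PC=1: INC 1 -> ACC=-6
Event 7 (EXEC): [IRQ0] PC=2: DEC 2 -> ACC=-8
Event 8 (EXEC): [IRQ0] PC=3: IRET -> resume IRQ0 at PC=2 (depth now 1)
Event 9 (EXEC): [IRQ0] PC=2: DEC 2 -> ACC=-10
Event 10 (EXEC): [IRQ0] PC=3: IRET -> resume MAIN at PC=0 (depth now 0)
Event 11 (EXEC): [MAIN] PC=0: INC 2 -> ACC=-8
Event 12 (EXEC): [MAIN] PC=1: INC 5 -> ACC=-3
Event 13 (EXEC): [MAIN] PC=2: INC 1 -> ACC=-2
Event 14 (EXEC): [MAIN] PC=3: HALT

Answer: -2 MAIN 0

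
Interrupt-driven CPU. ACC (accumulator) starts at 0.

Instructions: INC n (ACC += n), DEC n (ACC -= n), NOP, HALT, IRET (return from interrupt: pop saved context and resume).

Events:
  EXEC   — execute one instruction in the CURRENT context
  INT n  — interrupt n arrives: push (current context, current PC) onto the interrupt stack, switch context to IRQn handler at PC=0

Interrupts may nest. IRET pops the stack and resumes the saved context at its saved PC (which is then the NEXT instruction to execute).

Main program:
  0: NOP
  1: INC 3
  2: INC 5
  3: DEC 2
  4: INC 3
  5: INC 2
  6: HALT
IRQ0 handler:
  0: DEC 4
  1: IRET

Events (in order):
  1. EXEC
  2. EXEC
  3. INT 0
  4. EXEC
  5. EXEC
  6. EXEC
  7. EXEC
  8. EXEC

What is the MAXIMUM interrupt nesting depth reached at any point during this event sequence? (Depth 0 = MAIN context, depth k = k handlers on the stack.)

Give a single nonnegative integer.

Answer: 1

Derivation:
Event 1 (EXEC): [MAIN] PC=0: NOP [depth=0]
Event 2 (EXEC): [MAIN] PC=1: INC 3 -> ACC=3 [depth=0]
Event 3 (INT 0): INT 0 arrives: push (MAIN, PC=2), enter IRQ0 at PC=0 (depth now 1) [depth=1]
Event 4 (EXEC): [IRQ0] PC=0: DEC 4 -> ACC=-1 [depth=1]
Event 5 (EXEC): [IRQ0] PC=1: IRET -> resume MAIN at PC=2 (depth now 0) [depth=0]
Event 6 (EXEC): [MAIN] PC=2: INC 5 -> ACC=4 [depth=0]
Event 7 (EXEC): [MAIN] PC=3: DEC 2 -> ACC=2 [depth=0]
Event 8 (EXEC): [MAIN] PC=4: INC 3 -> ACC=5 [depth=0]
Max depth observed: 1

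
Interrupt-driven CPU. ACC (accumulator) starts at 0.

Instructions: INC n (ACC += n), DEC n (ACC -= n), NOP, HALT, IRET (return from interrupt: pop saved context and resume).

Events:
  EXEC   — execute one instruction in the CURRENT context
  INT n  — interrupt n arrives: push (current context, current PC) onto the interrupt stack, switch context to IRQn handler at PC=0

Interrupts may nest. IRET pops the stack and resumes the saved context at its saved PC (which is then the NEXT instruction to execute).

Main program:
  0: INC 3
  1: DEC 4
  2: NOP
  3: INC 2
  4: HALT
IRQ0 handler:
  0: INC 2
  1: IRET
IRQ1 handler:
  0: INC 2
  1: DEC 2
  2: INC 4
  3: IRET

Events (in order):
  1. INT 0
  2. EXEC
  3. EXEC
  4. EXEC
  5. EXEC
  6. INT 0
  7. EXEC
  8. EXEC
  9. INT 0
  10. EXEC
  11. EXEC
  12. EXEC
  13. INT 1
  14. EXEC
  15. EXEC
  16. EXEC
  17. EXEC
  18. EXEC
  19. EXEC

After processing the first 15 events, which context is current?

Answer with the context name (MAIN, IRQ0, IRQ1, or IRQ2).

Event 1 (INT 0): INT 0 arrives: push (MAIN, PC=0), enter IRQ0 at PC=0 (depth now 1)
Event 2 (EXEC): [IRQ0] PC=0: INC 2 -> ACC=2
Event 3 (EXEC): [IRQ0] PC=1: IRET -> resume MAIN at PC=0 (depth now 0)
Event 4 (EXEC): [MAIN] PC=0: INC 3 -> ACC=5
Event 5 (EXEC): [MAIN] PC=1: DEC 4 -> ACC=1
Event 6 (INT 0): INT 0 arrives: push (MAIN, PC=2), enter IRQ0 at PC=0 (depth now 1)
Event 7 (EXEC): [IRQ0] PC=0: INC 2 -> ACC=3
Event 8 (EXEC): [IRQ0] PC=1: IRET -> resume MAIN at PC=2 (depth now 0)
Event 9 (INT 0): INT 0 arrives: push (MAIN, PC=2), enter IRQ0 at PC=0 (depth now 1)
Event 10 (EXEC): [IRQ0] PC=0: INC 2 -> ACC=5
Event 11 (EXEC): [IRQ0] PC=1: IRET -> resume MAIN at PC=2 (depth now 0)
Event 12 (EXEC): [MAIN] PC=2: NOP
Event 13 (INT 1): INT 1 arrives: push (MAIN, PC=3), enter IRQ1 at PC=0 (depth now 1)
Event 14 (EXEC): [IRQ1] PC=0: INC 2 -> ACC=7
Event 15 (EXEC): [IRQ1] PC=1: DEC 2 -> ACC=5

Answer: IRQ1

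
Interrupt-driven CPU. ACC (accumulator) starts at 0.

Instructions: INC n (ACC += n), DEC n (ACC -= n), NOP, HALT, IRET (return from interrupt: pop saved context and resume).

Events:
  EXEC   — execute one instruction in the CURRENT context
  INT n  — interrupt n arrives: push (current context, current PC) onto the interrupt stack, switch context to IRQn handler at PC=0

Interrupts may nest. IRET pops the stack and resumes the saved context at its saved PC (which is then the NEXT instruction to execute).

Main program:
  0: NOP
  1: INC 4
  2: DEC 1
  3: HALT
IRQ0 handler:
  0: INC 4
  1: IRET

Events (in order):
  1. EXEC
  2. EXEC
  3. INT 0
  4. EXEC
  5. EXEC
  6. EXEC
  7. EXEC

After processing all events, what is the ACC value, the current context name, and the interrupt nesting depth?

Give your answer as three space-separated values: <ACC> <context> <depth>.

Event 1 (EXEC): [MAIN] PC=0: NOP
Event 2 (EXEC): [MAIN] PC=1: INC 4 -> ACC=4
Event 3 (INT 0): INT 0 arrives: push (MAIN, PC=2), enter IRQ0 at PC=0 (depth now 1)
Event 4 (EXEC): [IRQ0] PC=0: INC 4 -> ACC=8
Event 5 (EXEC): [IRQ0] PC=1: IRET -> resume MAIN at PC=2 (depth now 0)
Event 6 (EXEC): [MAIN] PC=2: DEC 1 -> ACC=7
Event 7 (EXEC): [MAIN] PC=3: HALT

Answer: 7 MAIN 0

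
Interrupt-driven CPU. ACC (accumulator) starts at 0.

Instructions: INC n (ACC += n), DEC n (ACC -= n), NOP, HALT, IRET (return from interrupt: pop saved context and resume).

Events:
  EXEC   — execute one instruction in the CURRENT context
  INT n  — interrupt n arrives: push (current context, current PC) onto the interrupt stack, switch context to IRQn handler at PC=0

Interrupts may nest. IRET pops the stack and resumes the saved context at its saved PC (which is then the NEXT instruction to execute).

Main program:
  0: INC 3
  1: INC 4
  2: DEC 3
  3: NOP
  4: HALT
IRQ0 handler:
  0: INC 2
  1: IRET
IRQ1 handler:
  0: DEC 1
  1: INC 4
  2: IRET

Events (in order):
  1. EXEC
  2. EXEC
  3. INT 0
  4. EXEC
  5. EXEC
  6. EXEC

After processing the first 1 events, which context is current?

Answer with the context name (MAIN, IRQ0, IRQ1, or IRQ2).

Answer: MAIN

Derivation:
Event 1 (EXEC): [MAIN] PC=0: INC 3 -> ACC=3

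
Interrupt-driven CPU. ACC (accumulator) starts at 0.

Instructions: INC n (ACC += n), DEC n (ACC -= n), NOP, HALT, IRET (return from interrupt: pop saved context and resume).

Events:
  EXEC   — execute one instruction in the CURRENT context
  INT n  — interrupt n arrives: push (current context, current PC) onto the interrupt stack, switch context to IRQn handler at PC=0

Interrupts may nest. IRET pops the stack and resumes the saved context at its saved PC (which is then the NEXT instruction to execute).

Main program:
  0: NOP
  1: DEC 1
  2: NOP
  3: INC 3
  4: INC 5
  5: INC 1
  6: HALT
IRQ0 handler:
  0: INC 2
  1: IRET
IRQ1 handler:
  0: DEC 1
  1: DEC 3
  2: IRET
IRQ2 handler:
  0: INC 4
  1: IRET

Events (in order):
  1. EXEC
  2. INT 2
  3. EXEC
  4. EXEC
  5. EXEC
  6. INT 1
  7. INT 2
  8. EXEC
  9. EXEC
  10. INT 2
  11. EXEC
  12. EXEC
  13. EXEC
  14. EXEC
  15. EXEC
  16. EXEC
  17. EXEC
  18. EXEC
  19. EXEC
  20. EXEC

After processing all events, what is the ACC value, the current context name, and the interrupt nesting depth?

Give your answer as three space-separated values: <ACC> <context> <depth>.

Answer: 16 MAIN 0

Derivation:
Event 1 (EXEC): [MAIN] PC=0: NOP
Event 2 (INT 2): INT 2 arrives: push (MAIN, PC=1), enter IRQ2 at PC=0 (depth now 1)
Event 3 (EXEC): [IRQ2] PC=0: INC 4 -> ACC=4
Event 4 (EXEC): [IRQ2] PC=1: IRET -> resume MAIN at PC=1 (depth now 0)
Event 5 (EXEC): [MAIN] PC=1: DEC 1 -> ACC=3
Event 6 (INT 1): INT 1 arrives: push (MAIN, PC=2), enter IRQ1 at PC=0 (depth now 1)
Event 7 (INT 2): INT 2 arrives: push (IRQ1, PC=0), enter IRQ2 at PC=0 (depth now 2)
Event 8 (EXEC): [IRQ2] PC=0: INC 4 -> ACC=7
Event 9 (EXEC): [IRQ2] PC=1: IRET -> resume IRQ1 at PC=0 (depth now 1)
Event 10 (INT 2): INT 2 arrives: push (IRQ1, PC=0), enter IRQ2 at PC=0 (depth now 2)
Event 11 (EXEC): [IRQ2] PC=0: INC 4 -> ACC=11
Event 12 (EXEC): [IRQ2] PC=1: IRET -> resume IRQ1 at PC=0 (depth now 1)
Event 13 (EXEC): [IRQ1] PC=0: DEC 1 -> ACC=10
Event 14 (EXEC): [IRQ1] PC=1: DEC 3 -> ACC=7
Event 15 (EXEC): [IRQ1] PC=2: IRET -> resume MAIN at PC=2 (depth now 0)
Event 16 (EXEC): [MAIN] PC=2: NOP
Event 17 (EXEC): [MAIN] PC=3: INC 3 -> ACC=10
Event 18 (EXEC): [MAIN] PC=4: INC 5 -> ACC=15
Event 19 (EXEC): [MAIN] PC=5: INC 1 -> ACC=16
Event 20 (EXEC): [MAIN] PC=6: HALT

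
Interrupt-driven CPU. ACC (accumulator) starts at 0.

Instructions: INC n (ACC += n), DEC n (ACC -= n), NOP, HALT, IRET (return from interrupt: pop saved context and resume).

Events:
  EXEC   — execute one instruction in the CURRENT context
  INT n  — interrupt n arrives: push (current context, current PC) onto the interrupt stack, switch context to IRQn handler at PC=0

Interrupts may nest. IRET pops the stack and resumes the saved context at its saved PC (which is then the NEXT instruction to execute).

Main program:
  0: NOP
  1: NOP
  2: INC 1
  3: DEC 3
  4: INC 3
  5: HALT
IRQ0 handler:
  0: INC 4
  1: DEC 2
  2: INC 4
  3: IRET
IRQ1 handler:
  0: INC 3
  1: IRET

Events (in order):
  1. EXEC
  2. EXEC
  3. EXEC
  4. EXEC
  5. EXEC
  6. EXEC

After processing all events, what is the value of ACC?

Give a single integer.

Answer: 1

Derivation:
Event 1 (EXEC): [MAIN] PC=0: NOP
Event 2 (EXEC): [MAIN] PC=1: NOP
Event 3 (EXEC): [MAIN] PC=2: INC 1 -> ACC=1
Event 4 (EXEC): [MAIN] PC=3: DEC 3 -> ACC=-2
Event 5 (EXEC): [MAIN] PC=4: INC 3 -> ACC=1
Event 6 (EXEC): [MAIN] PC=5: HALT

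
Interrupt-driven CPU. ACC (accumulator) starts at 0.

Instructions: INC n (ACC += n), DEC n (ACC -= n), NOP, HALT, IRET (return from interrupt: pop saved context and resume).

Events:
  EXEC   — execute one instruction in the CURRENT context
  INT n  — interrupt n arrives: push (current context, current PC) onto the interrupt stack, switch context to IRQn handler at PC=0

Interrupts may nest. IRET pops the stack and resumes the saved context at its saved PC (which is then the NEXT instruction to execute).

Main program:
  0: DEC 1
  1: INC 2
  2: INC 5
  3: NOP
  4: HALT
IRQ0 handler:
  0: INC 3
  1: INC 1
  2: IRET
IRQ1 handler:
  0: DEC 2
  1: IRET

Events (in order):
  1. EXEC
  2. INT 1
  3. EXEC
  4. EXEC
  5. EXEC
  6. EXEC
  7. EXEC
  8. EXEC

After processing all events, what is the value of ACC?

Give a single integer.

Event 1 (EXEC): [MAIN] PC=0: DEC 1 -> ACC=-1
Event 2 (INT 1): INT 1 arrives: push (MAIN, PC=1), enter IRQ1 at PC=0 (depth now 1)
Event 3 (EXEC): [IRQ1] PC=0: DEC 2 -> ACC=-3
Event 4 (EXEC): [IRQ1] PC=1: IRET -> resume MAIN at PC=1 (depth now 0)
Event 5 (EXEC): [MAIN] PC=1: INC 2 -> ACC=-1
Event 6 (EXEC): [MAIN] PC=2: INC 5 -> ACC=4
Event 7 (EXEC): [MAIN] PC=3: NOP
Event 8 (EXEC): [MAIN] PC=4: HALT

Answer: 4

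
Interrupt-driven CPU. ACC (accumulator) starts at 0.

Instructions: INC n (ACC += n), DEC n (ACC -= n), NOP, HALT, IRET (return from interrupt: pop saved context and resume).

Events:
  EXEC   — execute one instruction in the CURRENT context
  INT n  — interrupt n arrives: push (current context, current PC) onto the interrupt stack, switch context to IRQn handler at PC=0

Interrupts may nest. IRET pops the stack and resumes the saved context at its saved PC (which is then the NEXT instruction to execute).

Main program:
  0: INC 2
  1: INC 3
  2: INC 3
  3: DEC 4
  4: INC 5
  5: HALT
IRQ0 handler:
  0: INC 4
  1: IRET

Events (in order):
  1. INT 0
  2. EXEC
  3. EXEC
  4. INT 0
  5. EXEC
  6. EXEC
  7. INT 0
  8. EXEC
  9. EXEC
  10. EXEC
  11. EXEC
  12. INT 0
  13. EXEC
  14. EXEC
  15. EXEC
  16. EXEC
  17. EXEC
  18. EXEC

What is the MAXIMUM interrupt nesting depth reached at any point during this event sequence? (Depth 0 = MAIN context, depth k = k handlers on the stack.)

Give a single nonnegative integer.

Event 1 (INT 0): INT 0 arrives: push (MAIN, PC=0), enter IRQ0 at PC=0 (depth now 1) [depth=1]
Event 2 (EXEC): [IRQ0] PC=0: INC 4 -> ACC=4 [depth=1]
Event 3 (EXEC): [IRQ0] PC=1: IRET -> resume MAIN at PC=0 (depth now 0) [depth=0]
Event 4 (INT 0): INT 0 arrives: push (MAIN, PC=0), enter IRQ0 at PC=0 (depth now 1) [depth=1]
Event 5 (EXEC): [IRQ0] PC=0: INC 4 -> ACC=8 [depth=1]
Event 6 (EXEC): [IRQ0] PC=1: IRET -> resume MAIN at PC=0 (depth now 0) [depth=0]
Event 7 (INT 0): INT 0 arrives: push (MAIN, PC=0), enter IRQ0 at PC=0 (depth now 1) [depth=1]
Event 8 (EXEC): [IRQ0] PC=0: INC 4 -> ACC=12 [depth=1]
Event 9 (EXEC): [IRQ0] PC=1: IRET -> resume MAIN at PC=0 (depth now 0) [depth=0]
Event 10 (EXEC): [MAIN] PC=0: INC 2 -> ACC=14 [depth=0]
Event 11 (EXEC): [MAIN] PC=1: INC 3 -> ACC=17 [depth=0]
Event 12 (INT 0): INT 0 arrives: push (MAIN, PC=2), enter IRQ0 at PC=0 (depth now 1) [depth=1]
Event 13 (EXEC): [IRQ0] PC=0: INC 4 -> ACC=21 [depth=1]
Event 14 (EXEC): [IRQ0] PC=1: IRET -> resume MAIN at PC=2 (depth now 0) [depth=0]
Event 15 (EXEC): [MAIN] PC=2: INC 3 -> ACC=24 [depth=0]
Event 16 (EXEC): [MAIN] PC=3: DEC 4 -> ACC=20 [depth=0]
Event 17 (EXEC): [MAIN] PC=4: INC 5 -> ACC=25 [depth=0]
Event 18 (EXEC): [MAIN] PC=5: HALT [depth=0]
Max depth observed: 1

Answer: 1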